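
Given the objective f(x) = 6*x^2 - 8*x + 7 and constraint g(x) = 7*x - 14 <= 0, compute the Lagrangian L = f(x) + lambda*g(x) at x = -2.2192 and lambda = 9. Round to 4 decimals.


Step 1: Evaluate f(x).
f(-2.2192) = 6*(-2.2192)^2 - 8*(-2.2192) + 7 = 54.3027
Step 2: Evaluate g(x).
g(-2.2192) = 7*-2.2192 - 14 = -29.5344
Step 3: Compute Lagrangian.
L = 54.3027 + 9*-29.5344 = -211.5069


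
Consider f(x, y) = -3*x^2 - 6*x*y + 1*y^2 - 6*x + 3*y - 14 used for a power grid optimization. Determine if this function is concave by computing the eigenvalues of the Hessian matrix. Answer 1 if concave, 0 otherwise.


The Hessian of f(x,y) = -3*x^2 - 6*x*y + 1*y^2 - 6*x + 3*y - 14 is:
H = [[-6, -6], [-6, 2]]
Trace = -6 + 2 = -4
Determinant = -6*2 - (-6)^2 = -48
Discriminant = (-4)^2 - 4*-48 = 208.0
Eigenvalues: lambda_1 = -9.2111, lambda_2 = 5.2111
The function is not concave.

0


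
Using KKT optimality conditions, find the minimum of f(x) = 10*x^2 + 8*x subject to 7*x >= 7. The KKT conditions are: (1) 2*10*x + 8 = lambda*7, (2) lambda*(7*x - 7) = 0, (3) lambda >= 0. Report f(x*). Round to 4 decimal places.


Step 1: Try lambda = 0 (constraint inactive).
x_unc = -8/(2*10) = -0.4
Check: 7*-0.4 = -2.8 < 7 -- violated!
Step 2: Constraint must be active: 7*x = 7
x* = 7/7 = 1.0
lambda = (2*10*1.0 + 8)/7 = 4.0
Step 3: Compute optimal value.
f(x*) = 10*1.0^2 + 8*1.0 = 18.0


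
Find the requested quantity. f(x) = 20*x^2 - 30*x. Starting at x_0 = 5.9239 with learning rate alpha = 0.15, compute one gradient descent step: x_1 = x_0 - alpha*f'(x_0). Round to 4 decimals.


We compute the gradient at x_0 and apply the update.
f'(x) = 40*x - 30
f'(5.9239) = 40*5.9239 - 30 = 206.956
x_1 = 5.9239 - 0.15*206.956 = -25.1195


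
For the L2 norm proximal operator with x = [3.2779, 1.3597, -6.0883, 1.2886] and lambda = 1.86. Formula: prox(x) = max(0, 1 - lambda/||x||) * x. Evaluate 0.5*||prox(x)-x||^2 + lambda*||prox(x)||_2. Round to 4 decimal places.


Step 1: Compute ||x||.
||x|| = 7.1639
Step 2: Compute scaling factor.
scale = max(0, 1 - 1.86/7.1639) = 0.7404
Step 3: prox(x) = [2.4268, 1.0067, -4.5076, 0.954]
||prox(x)|| = 5.3039
Step 4: Proximal objective.
0.5*||prox-x||^2 = 1.7298
lambda*||prox|| = 9.8653
Total = 11.595


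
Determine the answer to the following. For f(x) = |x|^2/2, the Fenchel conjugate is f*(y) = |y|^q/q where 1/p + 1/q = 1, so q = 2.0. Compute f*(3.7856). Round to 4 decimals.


The conjugate exponent q satisfies 1/p + 1/q = 1.
p = 2, so q = 2/(2 - 1) = 2.0
|y|^q = 3.7856^2.0 = 14.3308
f*(3.7856) = 14.3308 / 2.0 = 7.1654


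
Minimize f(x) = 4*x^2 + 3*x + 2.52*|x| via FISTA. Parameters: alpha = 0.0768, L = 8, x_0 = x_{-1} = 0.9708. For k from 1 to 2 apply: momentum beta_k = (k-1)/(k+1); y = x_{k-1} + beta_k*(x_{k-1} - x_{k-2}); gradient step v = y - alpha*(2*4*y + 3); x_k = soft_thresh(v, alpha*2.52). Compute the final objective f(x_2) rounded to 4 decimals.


FISTA on f(x) = 4*x^2 + 3*x + 2.52*|x|
L = 8, alpha = 0.0768
Iteration 1: beta = 0.0, y = 0.9708 + 0.0*(0.9708 - 0.9708) = 0.9708
  grad(y) = 10.7664, v = y - alpha*grad = 0.1439
  prox(v) = soft_thresh(0.1439, 0.1935) = 0.0
Iteration 2: beta = 0.3333, y = 0.0 + 0.3333*(0.0 - 0.9708) = -0.3236
  grad(y) = 0.4112, v = y - alpha*grad = -0.3552
  prox(v) = soft_thresh(-0.3552, 0.1935) = -0.1616
f(x_2) = 4*(-0.1616)^2 + 3*(-0.1616) + 2.52*|-0.1616| = 0.0269


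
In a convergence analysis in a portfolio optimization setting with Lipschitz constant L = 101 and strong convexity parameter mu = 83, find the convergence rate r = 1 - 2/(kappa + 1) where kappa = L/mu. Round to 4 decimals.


Step 1: Compute the condition number.
kappa = L/mu = 101/83 = 1.2169
Step 2: Compute the convergence rate.
r = 1 - 2/(kappa + 1) = 1 - 2*mu/(L + mu) = (L - mu)/(L + mu) = 18/184 = 0.0978


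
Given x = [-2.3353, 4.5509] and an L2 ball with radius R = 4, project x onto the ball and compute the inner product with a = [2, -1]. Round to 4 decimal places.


Step 1: Compute ||x|| (intermediates to 6 decimals).
||x|| = sqrt((-2.3353)^2 + 4.5509^2) = 5.115107
Step 2: Project.
Since ||x|| > R, scale = R/||x|| = 4/5.115107 = 0.781997, proj(x) = scale * x
proj(x) = [-1.826198, 3.55879]
Step 3: Dot product.
a^T * proj(x) = 2*(-1.826198) - 1*3.55879 = -7.2112


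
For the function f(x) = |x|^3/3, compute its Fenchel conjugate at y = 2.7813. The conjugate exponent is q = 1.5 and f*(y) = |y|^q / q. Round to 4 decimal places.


The conjugate exponent q satisfies 1/p + 1/q = 1.
p = 3, so q = 3/(3 - 1) = 1.5
|y|^q = 2.7813^1.5 = 4.6384
f*(2.7813) = 4.6384 / 1.5 = 3.0923


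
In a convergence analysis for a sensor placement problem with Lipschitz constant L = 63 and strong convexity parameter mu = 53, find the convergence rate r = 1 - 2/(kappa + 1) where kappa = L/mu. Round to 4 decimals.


Step 1: Compute the condition number.
kappa = L/mu = 63/53 = 1.1887
Step 2: Compute the convergence rate.
r = 1 - 2/(kappa + 1) = 1 - 2*mu/(L + mu) = (L - mu)/(L + mu) = 10/116 = 0.0862


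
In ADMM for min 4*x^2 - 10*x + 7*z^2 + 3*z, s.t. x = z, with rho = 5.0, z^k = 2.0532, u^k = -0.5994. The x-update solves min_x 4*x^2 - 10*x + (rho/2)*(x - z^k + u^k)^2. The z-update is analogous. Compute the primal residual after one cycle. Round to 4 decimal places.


ADMM iteration with rho = 5.0, z^k = 2.0532, u^k = -0.5994
Step 1: x-update.
Minimize 4*x^2 - 10*x + (5.0/2)*(x - 2.0532 - 0.5994)^2
FOC: (2*4 + 5.0)*x = 10 + 5.0*(2.0532 + 0.5994)
x^{k+1} = 1.7895
Step 2: z-update.
Minimize 7*z^2 + 3*z + (5.0/2)*(1.7895 - z - 0.5994)^2
FOC: (2*7 + 5.0)*z = -3 + 5.0*(1.7895 - 0.5994)
z^{k+1} = 0.1553
Step 3: u-update.
u^{k+1} = -0.5994 + 1.7895 - 0.1553 = 1.0348
Step 4: Primal residual = |1.7895 - 0.1553| = 1.6342


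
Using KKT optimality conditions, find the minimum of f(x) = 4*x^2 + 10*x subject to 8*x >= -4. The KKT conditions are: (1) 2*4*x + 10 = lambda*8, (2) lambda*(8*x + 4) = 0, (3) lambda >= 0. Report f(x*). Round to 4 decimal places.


Step 1: Try lambda = 0 (constraint inactive).
x_unc = -10/(2*4) = -1.25
Check: 8*-1.25 = -10.0 < -4 -- violated!
Step 2: Constraint must be active: 8*x = -4
x* = -4/8 = -0.5
lambda = (2*4*(-0.5) + 10)/8 = 0.75
Step 3: Compute optimal value.
f(x*) = 4*(-0.5)^2 + 10*(-0.5) = -4.0


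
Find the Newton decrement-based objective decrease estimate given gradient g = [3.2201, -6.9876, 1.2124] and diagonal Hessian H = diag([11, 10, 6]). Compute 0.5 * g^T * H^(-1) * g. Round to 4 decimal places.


Step 1: H is diagonal, so H^(-1) * g = [0.2927, -0.6988, 0.2021].
Step 2: g^T H^(-1) g = sum_i g_i^2 / H_ii
  = (3.2201)^2/11 + (-6.9876)^2/10 + (1.2124)^2/6
  = 0.9426 + 4.8827 + 0.245 = 6.0703
Step 3: Objective decrease = 0.5 * g^T H^(-1) g = 3.0351


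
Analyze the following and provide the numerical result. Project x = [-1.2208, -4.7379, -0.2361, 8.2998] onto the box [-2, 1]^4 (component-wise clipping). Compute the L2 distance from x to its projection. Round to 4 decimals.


Project each component onto [-2, 1].
clip(-1.2208) = -1.2208, clip(-4.7379) = -2.0, clip(-0.2361) = -0.2361, clip(8.2998) = 1.0
Projection = [-1.2208, -2.0, -0.2361, 1.0]
Squared diffs: [0.0, 7.4961, 0.0, 53.2871]
Distance = sqrt(60.7832) = 7.7964


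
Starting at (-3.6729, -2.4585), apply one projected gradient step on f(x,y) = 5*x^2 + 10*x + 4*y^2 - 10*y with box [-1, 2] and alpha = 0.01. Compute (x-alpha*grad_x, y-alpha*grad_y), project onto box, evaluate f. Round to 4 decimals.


Step 1: Compute gradient at (-3.6729, -2.4585).
grad_x = 2*5*-3.6729 + 10 = -26.729
grad_y = 2*4*-2.4585 - 10 = -29.668
Step 2: Gradient step.
x_raw = -3.6729 - 0.01*-26.729 = -3.4056
y_raw = -2.4585 - 0.01*-29.668 = -2.1618
Step 3: Project onto [-1, 2].
x_proj = clip(-3.4056) = -1.0
y_proj = clip(-2.1618) = -1.0
Step 4: Evaluate f.
f(-1.0, -1.0) = 9.0


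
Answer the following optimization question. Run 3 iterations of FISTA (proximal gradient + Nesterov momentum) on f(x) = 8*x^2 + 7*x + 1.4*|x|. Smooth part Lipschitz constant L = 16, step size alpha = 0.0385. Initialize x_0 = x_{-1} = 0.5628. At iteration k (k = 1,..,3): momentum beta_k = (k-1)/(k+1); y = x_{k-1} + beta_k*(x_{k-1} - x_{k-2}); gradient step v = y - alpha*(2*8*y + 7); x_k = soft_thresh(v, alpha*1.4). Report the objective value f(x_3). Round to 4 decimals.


FISTA on f(x) = 8*x^2 + 7*x + 1.4*|x|
L = 16, alpha = 0.0385
Iteration 1: beta = 0.0, y = 0.5628 + 0.0*(0.5628 - 0.5628) = 0.5628
  grad(y) = 16.0048, v = y - alpha*grad = -0.0534
  prox(v) = soft_thresh(-0.0534, 0.0539) = 0.0
Iteration 2: beta = 0.3333, y = 0.0 + 0.3333*(0.0 - 0.5628) = -0.1876
  grad(y) = 3.9984, v = y - alpha*grad = -0.3415
  prox(v) = soft_thresh(-0.3415, 0.0539) = -0.2876
Iteration 3: beta = 0.5, y = -0.2876 + 0.5*(-0.2876 - 0.0) = -0.4315
  grad(y) = 0.0967, v = y - alpha*grad = -0.4352
  prox(v) = soft_thresh(-0.4352, 0.0539) = -0.3813
f(x_3) = 8*(-0.3813)^2 + 7*(-0.3813) + 1.4*|-0.3813| = -0.9722


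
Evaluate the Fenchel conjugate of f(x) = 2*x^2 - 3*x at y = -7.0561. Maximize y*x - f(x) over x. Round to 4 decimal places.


f*(y) = sup_x {y*x - a*x^2 - b*x} = sup_x {(y-b)*x - a*x^2}
FOC: (y - b) - 2a*x = 0 => x* = (y - b)/(2a)
x* = (-7.0561 + 3)/(2*2) = -1.014
f*(-7.0561) = (y-b)^2/(4a) = (-7.0561 + 3)^2/(4*2)
= 16.4519/8 = 2.0565


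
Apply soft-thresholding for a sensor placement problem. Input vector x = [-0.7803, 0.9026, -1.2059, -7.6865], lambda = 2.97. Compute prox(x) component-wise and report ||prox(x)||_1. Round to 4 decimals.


Soft-thresholding with lambda = 2.97:
prox(-0.7803) = sign(-0.7803)*max(|-0.7803| - 2.97, 0) = 0.0
prox(0.9026) = sign(0.9026)*max(|0.9026| - 2.97, 0) = 0.0
prox(-1.2059) = sign(-1.2059)*max(|-1.2059| - 2.97, 0) = 0.0
prox(-7.6865) = sign(-7.6865)*max(|-7.6865| - 2.97, 0) = -4.7165
prox(x) = [0.0, 0.0, 0.0, -4.7165]
||prox(x)||_1 = 0.0 + 0.0 + 0.0 + 4.7165 = 4.7165


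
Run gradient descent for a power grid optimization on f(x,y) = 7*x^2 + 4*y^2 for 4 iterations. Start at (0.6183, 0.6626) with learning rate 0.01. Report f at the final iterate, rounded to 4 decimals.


Gradient descent on f(x,y) = 7*x^2 + 4*y^2.
Starting point: (0.6183, 0.6626), alpha = 0.01
Step 1: grad_x = 2*7*0.6183 = 8.6562, grad_y = 2*4*0.6626 = 5.3008
  x_1 = 0.6183 - 0.01*8.6562 = 0.5317
  y_1 = 0.6626 - 0.01*5.3008 = 0.6096
Step 2: grad_x = 2*7*0.5317 = 7.4443, grad_y = 2*4*0.6096 = 4.8767
  x_2 = 0.5317 - 0.01*7.4443 = 0.4573
  y_2 = 0.6096 - 0.01*4.8767 = 0.5608
Step 3: grad_x = 2*7*0.4573 = 6.4021, grad_y = 2*4*0.5608 = 4.4866
  x_3 = 0.4573 - 0.01*6.4021 = 0.3933
  y_3 = 0.5608 - 0.01*4.4866 = 0.516
Step 4: grad_x = 2*7*0.3933 = 5.5058, grad_y = 2*4*0.516 = 4.1277
  x_4 = 0.3933 - 0.01*5.5058 = 0.3382
  y_4 = 0.516 - 0.01*4.1277 = 0.4747
f(0.3382, 0.4747) = 7*0.3382^2 + 4*0.4747^2 = 1.702


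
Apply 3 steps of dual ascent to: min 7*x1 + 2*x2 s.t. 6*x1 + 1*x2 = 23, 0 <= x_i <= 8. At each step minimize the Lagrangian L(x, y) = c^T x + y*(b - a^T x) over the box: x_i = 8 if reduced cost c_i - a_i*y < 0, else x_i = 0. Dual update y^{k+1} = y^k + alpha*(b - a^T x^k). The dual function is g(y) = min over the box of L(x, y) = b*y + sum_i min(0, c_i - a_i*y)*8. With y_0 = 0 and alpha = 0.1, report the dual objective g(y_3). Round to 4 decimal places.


Dual ascent for LP: min 7*x1 + 2*x2, 6*x1 + 1*x2 = 23, 0 <= x_i <= 8
Step 1: y^k = 0.0, reduced costs: (7.0, 2.0)
  x^k = (0.0, 0.0), subgradient = b - a^T x = 23.0
  y^{k+1} = 0.0 + 0.1*23.0 = 2.3
Step 2: y^k = 2.3, reduced costs: (-6.8, -0.3)
  x^k = (8.0, 8.0), subgradient = b - a^T x = -33.0
  y^{k+1} = 2.3 + 0.1*-33.0 = -1.0
Step 3: y^k = -1.0, reduced costs: (13.0, 3.0)
  x^k = (0.0, 0.0), subgradient = b - a^T x = 23.0
  y^{k+1} = -1.0 + 0.1*23.0 = 1.3
Dual objective at y_3 = 1.3: reduced costs (-0.8, 0.7), box minimizer x = (8.0, 0.0)
g(y_3) = b*y + (c1 - a1*y)*x1 + (c2 - a2*y)*x2 = 23*1.3 + (-0.8)*8.0 + 0.7*0.0 = 29.9 - 6.4 + 0.0 = 23.5


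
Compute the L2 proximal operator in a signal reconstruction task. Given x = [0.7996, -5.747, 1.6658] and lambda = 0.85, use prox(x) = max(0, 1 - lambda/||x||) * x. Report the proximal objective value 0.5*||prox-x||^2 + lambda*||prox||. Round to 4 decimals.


Step 1: Compute ||x||.
||x|| = 6.0367
Step 2: Compute scaling factor.
scale = max(0, 1 - 0.85/6.0367) = 0.8592
Step 3: prox(x) = [0.687, -4.9378, 1.4312]
||prox(x)|| = 5.1867
Step 4: Proximal objective.
0.5*||prox-x||^2 = 0.3613
lambda*||prox|| = 4.4087
Total = 4.77


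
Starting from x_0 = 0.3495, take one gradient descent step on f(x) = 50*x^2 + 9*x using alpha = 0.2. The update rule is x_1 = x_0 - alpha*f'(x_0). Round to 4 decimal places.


We compute the gradient at x_0 and apply the update.
f'(x) = 100*x + 9
f'(0.3495) = 100*0.3495 + 9 = 43.95
x_1 = 0.3495 - 0.2*43.95 = -8.4405


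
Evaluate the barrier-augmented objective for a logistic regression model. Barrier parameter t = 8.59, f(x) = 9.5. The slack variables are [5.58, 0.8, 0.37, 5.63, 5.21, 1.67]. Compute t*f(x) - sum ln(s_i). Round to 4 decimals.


Step 1: Compute log-barrier.
ln values: [1.7192, -0.2231, -0.9943, 1.7281, 1.6506, 0.5128]
phi = -(1.7192 - 0.2231 - 0.9943 + 1.7281 + 1.6506 + 0.5128) = -4.3933
Step 2: Compute augmented objective.
t*f(x) = 8.59*9.5 = 81.605
Total = 81.605 - 4.3933 = 77.2117


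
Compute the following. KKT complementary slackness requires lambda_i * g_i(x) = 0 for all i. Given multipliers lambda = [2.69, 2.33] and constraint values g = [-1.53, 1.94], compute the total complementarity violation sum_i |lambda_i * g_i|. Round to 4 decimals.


KKT complementary slackness check:
lambda_1 * g_1 = 2.69 * -1.53 = -4.1157
lambda_2 * g_2 = 2.33 * 1.94 = 4.5202
Total violation = 4.1157 + 4.5202 = 8.6359


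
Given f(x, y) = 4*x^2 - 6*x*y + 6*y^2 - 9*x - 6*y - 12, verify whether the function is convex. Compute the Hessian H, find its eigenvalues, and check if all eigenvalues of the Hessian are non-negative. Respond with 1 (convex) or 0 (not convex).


The Hessian of f(x,y) = 4*x^2 - 6*x*y + 6*y^2 - 9*x - 6*y - 12 is:
H = [[8, -6], [-6, 12]]
Trace = 8 + 12 = 20
Determinant = 8*12 - (-6)^2 = 60
Discriminant = (20)^2 - 4*60 = 160.0
Eigenvalues: lambda_1 = 3.6754, lambda_2 = 16.3246
The function is convex.

1


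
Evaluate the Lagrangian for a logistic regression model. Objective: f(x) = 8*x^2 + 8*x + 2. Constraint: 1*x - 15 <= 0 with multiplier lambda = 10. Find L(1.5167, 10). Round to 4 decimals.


Step 1: Evaluate f(x).
f(1.5167) = 8*1.5167^2 + 8*1.5167 + 2 = 32.5366
Step 2: Evaluate g(x).
g(1.5167) = 1*1.5167 - 15 = -13.4833
Step 3: Compute Lagrangian.
L = 32.5366 + 10*-13.4833 = -102.2964


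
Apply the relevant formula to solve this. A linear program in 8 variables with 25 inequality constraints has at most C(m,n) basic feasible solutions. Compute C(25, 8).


Each vertex corresponds to some choice of n active constraints out of m, so the number of vertices is at most C(m, n) = m! / (n!(m-n)!).
m = 25, n = 8
Numerator: 25 * 24 * 23 * 22 * 21 * 20 * 19 * 18
Denominator: 8! = 40320
C(25, 8) = 1081575


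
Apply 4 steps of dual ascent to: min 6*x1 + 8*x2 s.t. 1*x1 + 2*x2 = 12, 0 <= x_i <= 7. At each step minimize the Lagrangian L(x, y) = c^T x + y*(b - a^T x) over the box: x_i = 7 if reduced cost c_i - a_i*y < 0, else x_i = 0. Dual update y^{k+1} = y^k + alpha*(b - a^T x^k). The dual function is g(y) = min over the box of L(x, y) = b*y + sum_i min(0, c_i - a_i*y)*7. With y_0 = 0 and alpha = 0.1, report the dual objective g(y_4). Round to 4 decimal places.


Dual ascent for LP: min 6*x1 + 8*x2, 1*x1 + 2*x2 = 12, 0 <= x_i <= 7
Step 1: y^k = 0.0, reduced costs: (6.0, 8.0)
  x^k = (0.0, 0.0), subgradient = b - a^T x = 12.0
  y^{k+1} = 0.0 + 0.1*12.0 = 1.2
Step 2: y^k = 1.2, reduced costs: (4.8, 5.6)
  x^k = (0.0, 0.0), subgradient = b - a^T x = 12.0
  y^{k+1} = 1.2 + 0.1*12.0 = 2.4
Step 3: y^k = 2.4, reduced costs: (3.6, 3.2)
  x^k = (0.0, 0.0), subgradient = b - a^T x = 12.0
  y^{k+1} = 2.4 + 0.1*12.0 = 3.6
Step 4: y^k = 3.6, reduced costs: (2.4, 0.8)
  x^k = (0.0, 0.0), subgradient = b - a^T x = 12.0
  y^{k+1} = 3.6 + 0.1*12.0 = 4.8
Dual objective at y_4 = 4.8: reduced costs (1.2, -1.6), box minimizer x = (0.0, 7.0)
g(y_4) = b*y + (c1 - a1*y)*x1 + (c2 - a2*y)*x2 = 12*4.8 + 1.2*0.0 + (-1.6)*7.0 = 57.6 + 0.0 - 11.2 = 46.4


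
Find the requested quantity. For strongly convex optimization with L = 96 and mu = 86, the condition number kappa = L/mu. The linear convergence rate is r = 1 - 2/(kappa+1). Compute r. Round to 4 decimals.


Step 1: Compute the condition number.
kappa = L/mu = 96/86 = 1.1163
Step 2: Compute the convergence rate.
r = 1 - 2/(kappa + 1) = 1 - 2*mu/(L + mu) = (L - mu)/(L + mu) = 10/182 = 0.0549


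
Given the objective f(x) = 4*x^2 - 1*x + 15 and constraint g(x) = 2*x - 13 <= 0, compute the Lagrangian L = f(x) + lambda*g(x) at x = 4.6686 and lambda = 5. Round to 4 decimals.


Step 1: Evaluate f(x).
f(4.6686) = 4*4.6686^2 - 1*4.6686 + 15 = 97.5147
Step 2: Evaluate g(x).
g(4.6686) = 2*4.6686 - 13 = -3.6628
Step 3: Compute Lagrangian.
L = 97.5147 + 5*-3.6628 = 79.2007


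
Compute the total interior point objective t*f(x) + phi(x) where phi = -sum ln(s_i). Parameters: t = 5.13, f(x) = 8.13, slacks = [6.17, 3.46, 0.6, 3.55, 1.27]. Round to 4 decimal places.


Step 1: Compute log-barrier.
ln values: [1.8197, 1.2413, -0.5108, 1.2669, 0.239]
phi = -(1.8197 + 1.2413 - 0.5108 + 1.2669 + 0.239) = -4.0561
Step 2: Compute augmented objective.
t*f(x) = 5.13*8.13 = 41.7069
Total = 41.7069 - 4.0561 = 37.6508


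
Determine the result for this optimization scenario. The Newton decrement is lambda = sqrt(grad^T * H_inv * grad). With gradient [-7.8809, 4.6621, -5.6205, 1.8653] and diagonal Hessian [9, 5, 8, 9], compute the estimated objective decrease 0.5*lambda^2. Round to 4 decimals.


Step 1: H is diagonal, so H^(-1) * g = [-0.8757, 0.9324, -0.7026, 0.2073].
Step 2: g^T H^(-1) g = sum_i g_i^2 / H_ii
  = (-7.8809)^2/9 + (4.6621)^2/5 + (-5.6205)^2/8 + (1.8653)^2/9
  = 6.901 + 4.347 + 3.9488 + 0.3866 = 15.5833
Step 3: Objective decrease = 0.5 * g^T H^(-1) g = 7.7917


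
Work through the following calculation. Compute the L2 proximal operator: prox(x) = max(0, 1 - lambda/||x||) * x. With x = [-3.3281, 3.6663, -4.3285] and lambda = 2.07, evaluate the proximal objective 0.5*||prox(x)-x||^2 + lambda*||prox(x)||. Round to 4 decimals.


Step 1: Compute ||x||.
||x|| = 6.5768
Step 2: Compute scaling factor.
scale = max(0, 1 - 2.07/6.5768) = 0.6853
Step 3: prox(x) = [-2.2806, 2.5124, -2.9661]
||prox(x)|| = 4.5068
Step 4: Proximal objective.
0.5*||prox-x||^2 = 2.1425
lambda*||prox|| = 9.3291
Total = 11.4715


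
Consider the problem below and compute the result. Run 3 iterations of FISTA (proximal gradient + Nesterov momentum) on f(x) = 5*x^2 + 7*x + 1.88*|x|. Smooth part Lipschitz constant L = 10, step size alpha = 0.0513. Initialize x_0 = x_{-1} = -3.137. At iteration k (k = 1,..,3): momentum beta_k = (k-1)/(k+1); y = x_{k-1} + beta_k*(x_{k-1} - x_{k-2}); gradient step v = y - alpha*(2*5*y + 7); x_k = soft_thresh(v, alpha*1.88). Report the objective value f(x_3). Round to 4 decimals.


FISTA on f(x) = 5*x^2 + 7*x + 1.88*|x|
L = 10, alpha = 0.0513
Iteration 1: beta = 0.0, y = -3.137 + 0.0*(-3.137 + 3.137) = -3.137
  grad(y) = -24.37, v = y - alpha*grad = -1.8868
  prox(v) = soft_thresh(-1.8868, 0.0964) = -1.7904
Iteration 2: beta = 0.3333, y = -1.7904 + 0.3333*(-1.7904 + 3.137) = -1.3415
  grad(y) = -6.415, v = y - alpha*grad = -1.0124
  prox(v) = soft_thresh(-1.0124, 0.0964) = -0.916
Iteration 3: beta = 0.5, y = -0.916 + 0.5*(-0.916 + 1.7904) = -0.4788
  grad(y) = 2.2124, v = y - alpha*grad = -0.5923
  prox(v) = soft_thresh(-0.5923, 0.0964) = -0.4958
f(x_3) = 5*(-0.4958)^2 + 7*(-0.4958) + 1.88*|-0.4958| = -1.3094


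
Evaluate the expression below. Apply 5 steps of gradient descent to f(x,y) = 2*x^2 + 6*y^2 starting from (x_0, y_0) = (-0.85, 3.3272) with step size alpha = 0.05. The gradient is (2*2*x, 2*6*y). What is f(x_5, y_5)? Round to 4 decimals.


Gradient descent on f(x,y) = 2*x^2 + 6*y^2.
Starting point: (-0.85, 3.3272), alpha = 0.05
Step 1: grad_x = 2*2*-0.85 = -3.4, grad_y = 2*6*3.3272 = 39.9264
  x_1 = -0.85 - 0.05*-3.4 = -0.68
  y_1 = 3.3272 - 0.05*39.9264 = 1.3309
Step 2: grad_x = 2*2*-0.68 = -2.72, grad_y = 2*6*1.3309 = 15.9706
  x_2 = -0.68 - 0.05*-2.72 = -0.544
  y_2 = 1.3309 - 0.05*15.9706 = 0.5324
Step 3: grad_x = 2*2*-0.544 = -2.176, grad_y = 2*6*0.5324 = 6.3882
  x_3 = -0.544 - 0.05*-2.176 = -0.4352
  y_3 = 0.5324 - 0.05*6.3882 = 0.2129
Step 4: grad_x = 2*2*-0.4352 = -1.7408, grad_y = 2*6*0.2129 = 2.5553
  x_4 = -0.4352 - 0.05*-1.7408 = -0.3482
  y_4 = 0.2129 - 0.05*2.5553 = 0.0852
Step 5: grad_x = 2*2*-0.3482 = -1.3926, grad_y = 2*6*0.0852 = 1.0221
  x_5 = -0.3482 - 0.05*-1.3926 = -0.2785
  y_5 = 0.0852 - 0.05*1.0221 = 0.0341
f(-0.2785, 0.0341) = 2*(-0.2785)^2 + 6*0.0341^2 = 0.1621


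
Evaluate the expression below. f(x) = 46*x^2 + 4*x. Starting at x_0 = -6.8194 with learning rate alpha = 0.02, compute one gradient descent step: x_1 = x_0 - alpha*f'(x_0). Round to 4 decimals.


We compute the gradient at x_0 and apply the update.
f'(x) = 92*x + 4
f'(-6.8194) = 92*-6.8194 + 4 = -623.3848
x_1 = -6.8194 - 0.02*-623.3848 = 5.6483


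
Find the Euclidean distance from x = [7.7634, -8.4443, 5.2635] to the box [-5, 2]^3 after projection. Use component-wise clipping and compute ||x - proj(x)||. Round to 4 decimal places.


Project each component onto [-5, 2].
clip(7.7634) = 2.0, clip(-8.4443) = -5.0, clip(5.2635) = 2.0
Projection = [2.0, -5.0, 2.0]
Squared diffs: [33.2168, 11.8632, 10.6504]
Distance = sqrt(55.7304) = 7.4653


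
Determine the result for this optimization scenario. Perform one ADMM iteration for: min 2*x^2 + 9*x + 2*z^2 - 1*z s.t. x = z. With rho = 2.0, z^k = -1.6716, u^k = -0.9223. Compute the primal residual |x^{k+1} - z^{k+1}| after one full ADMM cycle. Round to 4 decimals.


ADMM iteration with rho = 2.0, z^k = -1.6716, u^k = -0.9223
Step 1: x-update.
Minimize 2*x^2 + 9*x + (2.0/2)*(x + 1.6716 - 0.9223)^2
FOC: (2*2 + 2.0)*x = -9 + 2.0*(-1.6716 + 0.9223)
x^{k+1} = -1.7498
Step 2: z-update.
Minimize 2*z^2 - 1*z + (2.0/2)*(-1.7498 - z - 0.9223)^2
FOC: (2*2 + 2.0)*z = 1 + 2.0*(-1.7498 - 0.9223)
z^{k+1} = -0.724
Step 3: u-update.
u^{k+1} = -0.9223 - 1.7498 + 0.724 = -1.948
Step 4: Primal residual = |-1.7498 + 0.724| = 1.0257


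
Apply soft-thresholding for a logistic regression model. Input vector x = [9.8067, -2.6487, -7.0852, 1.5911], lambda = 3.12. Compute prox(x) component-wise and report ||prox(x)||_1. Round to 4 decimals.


Soft-thresholding with lambda = 3.12:
prox(9.8067) = sign(9.8067)*max(|9.8067| - 3.12, 0) = 6.6867
prox(-2.6487) = sign(-2.6487)*max(|-2.6487| - 3.12, 0) = 0.0
prox(-7.0852) = sign(-7.0852)*max(|-7.0852| - 3.12, 0) = -3.9652
prox(1.5911) = sign(1.5911)*max(|1.5911| - 3.12, 0) = 0.0
prox(x) = [6.6867, 0.0, -3.9652, 0.0]
||prox(x)||_1 = 6.6867 + 0.0 + 3.9652 + 0.0 = 10.6519


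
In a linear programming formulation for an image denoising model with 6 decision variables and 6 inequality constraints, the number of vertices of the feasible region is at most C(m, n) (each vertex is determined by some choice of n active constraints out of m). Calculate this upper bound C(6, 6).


Each vertex corresponds to some choice of n active constraints out of m, so the number of vertices is at most C(m, n) = m! / (n!(m-n)!).
m = 6, n = 6
Numerator: 6 * 5 * 4 * 3 * 2 * 1
Denominator: 6! = 720
C(6, 6) = 1


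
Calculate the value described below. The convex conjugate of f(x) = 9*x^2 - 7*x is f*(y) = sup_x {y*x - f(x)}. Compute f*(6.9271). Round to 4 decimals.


f*(y) = sup_x {y*x - a*x^2 - b*x} = sup_x {(y-b)*x - a*x^2}
FOC: (y - b) - 2a*x = 0 => x* = (y - b)/(2a)
x* = (6.9271 + 7)/(2*9) = 0.7737
f*(6.9271) = (y-b)^2/(4a) = (6.9271 + 7)^2/(4*9)
= 193.9641/36 = 5.3879


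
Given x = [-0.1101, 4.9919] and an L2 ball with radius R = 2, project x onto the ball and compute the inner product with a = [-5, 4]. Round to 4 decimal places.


Step 1: Compute ||x|| (intermediates to 6 decimals).
||x|| = sqrt((-0.1101)^2 + 4.9919^2) = 4.993114
Step 2: Project.
Since ||x|| > R, scale = R/||x|| = 2/4.993114 = 0.400552, proj(x) = scale * x
proj(x) = [-0.044101, 1.999516]
Step 3: Dot product.
a^T * proj(x) = -5*(-0.044101) + 4*1.999516 = 8.2186


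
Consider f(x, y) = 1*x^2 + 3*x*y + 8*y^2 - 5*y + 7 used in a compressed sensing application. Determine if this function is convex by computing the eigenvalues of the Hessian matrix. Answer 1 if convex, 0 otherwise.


The Hessian of f(x,y) = 1*x^2 + 3*x*y + 8*y^2 - 5*y + 7 is:
H = [[2, 3], [3, 16]]
Trace = 2 + 16 = 18
Determinant = 2*16 - (3)^2 = 23
Discriminant = (18)^2 - 4*23 = 232.0
Eigenvalues: lambda_1 = 1.3842, lambda_2 = 16.6158
The function is convex.

1


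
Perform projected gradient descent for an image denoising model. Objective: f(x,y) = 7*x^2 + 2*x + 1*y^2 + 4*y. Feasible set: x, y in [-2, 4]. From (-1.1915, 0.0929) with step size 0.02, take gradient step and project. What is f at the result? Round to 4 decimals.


Step 1: Compute gradient at (-1.1915, 0.0929).
grad_x = 2*7*-1.1915 + 2 = -14.681
grad_y = 2*1*0.0929 + 4 = 4.1858
Step 2: Gradient step.
x_raw = -1.1915 - 0.02*-14.681 = -0.8979
y_raw = 0.0929 - 0.02*4.1858 = 0.0092
Step 3: Project onto [-2, 4].
x_proj = clip(-0.8979) = -0.8979
y_proj = clip(0.0092) = 0.0092
Step 4: Evaluate f.
f(-0.8979, 0.0092) = 3.8844


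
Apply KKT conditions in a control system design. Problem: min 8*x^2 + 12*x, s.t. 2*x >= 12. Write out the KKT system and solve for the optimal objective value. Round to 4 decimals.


Step 1: Try lambda = 0 (constraint inactive).
x_unc = -12/(2*8) = -0.75
Check: 2*-0.75 = -1.5 < 12 -- violated!
Step 2: Constraint must be active: 2*x = 12
x* = 12/2 = 6.0
lambda = (2*8*6.0 + 12)/2 = 54.0
Step 3: Compute optimal value.
f(x*) = 8*6.0^2 + 12*6.0 = 360.0


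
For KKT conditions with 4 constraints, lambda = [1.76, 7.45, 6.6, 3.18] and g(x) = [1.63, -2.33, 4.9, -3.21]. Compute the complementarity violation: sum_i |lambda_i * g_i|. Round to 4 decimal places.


KKT complementary slackness check:
lambda_1 * g_1 = 1.76 * 1.63 = 2.8688
lambda_2 * g_2 = 7.45 * -2.33 = -17.3585
lambda_3 * g_3 = 6.6 * 4.9 = 32.34
lambda_4 * g_4 = 3.18 * -3.21 = -10.2078
Total violation = 2.8688 + 17.3585 + 32.34 + 10.2078 = 62.7751


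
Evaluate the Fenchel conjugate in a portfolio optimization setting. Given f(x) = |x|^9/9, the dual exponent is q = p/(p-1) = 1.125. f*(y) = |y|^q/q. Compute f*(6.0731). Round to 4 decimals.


The conjugate exponent q satisfies 1/p + 1/q = 1.
p = 9, so q = 9/(9 - 1) = 1.125
|y|^q = 6.0731^1.125 = 7.6092
f*(6.0731) = 7.6092 / 1.125 = 6.7637


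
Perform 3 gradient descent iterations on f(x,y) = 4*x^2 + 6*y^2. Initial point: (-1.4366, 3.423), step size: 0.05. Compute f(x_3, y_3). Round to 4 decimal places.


Gradient descent on f(x,y) = 4*x^2 + 6*y^2.
Starting point: (-1.4366, 3.423), alpha = 0.05
Step 1: grad_x = 2*4*-1.4366 = -11.4928, grad_y = 2*6*3.423 = 41.076
  x_1 = -1.4366 - 0.05*-11.4928 = -0.862
  y_1 = 3.423 - 0.05*41.076 = 1.3692
Step 2: grad_x = 2*4*-0.862 = -6.8957, grad_y = 2*6*1.3692 = 16.4304
  x_2 = -0.862 - 0.05*-6.8957 = -0.5172
  y_2 = 1.3692 - 0.05*16.4304 = 0.5477
Step 3: grad_x = 2*4*-0.5172 = -4.1374, grad_y = 2*6*0.5477 = 6.5722
  x_3 = -0.5172 - 0.05*-4.1374 = -0.3103
  y_3 = 0.5477 - 0.05*6.5722 = 0.2191
f(-0.3103, 0.2191) = 4*(-0.3103)^2 + 6*0.2191^2 = 0.6731


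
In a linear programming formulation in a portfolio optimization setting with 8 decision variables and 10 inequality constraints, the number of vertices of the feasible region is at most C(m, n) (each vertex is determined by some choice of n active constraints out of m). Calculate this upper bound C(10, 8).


Each vertex corresponds to some choice of n active constraints out of m, so the number of vertices is at most C(m, n) = m! / (n!(m-n)!).
m = 10, n = 8
Numerator: 10 * 9 * 8 * 7 * 6 * 5 * 4 * 3
Denominator: 8! = 40320
C(10, 8) = 45


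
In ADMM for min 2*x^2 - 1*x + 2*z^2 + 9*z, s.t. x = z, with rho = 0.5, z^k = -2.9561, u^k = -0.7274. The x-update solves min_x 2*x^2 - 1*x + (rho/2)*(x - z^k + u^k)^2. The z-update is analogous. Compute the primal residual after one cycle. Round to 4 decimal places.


ADMM iteration with rho = 0.5, z^k = -2.9561, u^k = -0.7274
Step 1: x-update.
Minimize 2*x^2 - 1*x + (0.5/2)*(x + 2.9561 - 0.7274)^2
FOC: (2*2 + 0.5)*x = 1 + 0.5*(-2.9561 + 0.7274)
x^{k+1} = -0.0254
Step 2: z-update.
Minimize 2*z^2 + 9*z + (0.5/2)*(-0.0254 - z - 0.7274)^2
FOC: (2*2 + 0.5)*z = -9 + 0.5*(-0.0254 - 0.7274)
z^{k+1} = -2.0836
Step 3: u-update.
u^{k+1} = -0.7274 - 0.0254 + 2.0836 = 1.3308
Step 4: Primal residual = |-0.0254 + 2.0836| = 2.0582


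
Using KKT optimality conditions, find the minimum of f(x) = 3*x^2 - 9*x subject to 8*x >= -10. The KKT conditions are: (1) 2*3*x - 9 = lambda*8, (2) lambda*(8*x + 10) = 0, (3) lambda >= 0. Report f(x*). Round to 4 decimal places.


Step 1: Try lambda = 0 (constraint inactive).
Stationarity: 2*3*x - 9 = 0
x* = 9/(2*3) = 1.5
Check constraint: 8*1.5 = 12.0 >= -10 -- satisfied.
Step 2: Compute optimal value.
f(x*) = 3*1.5^2 - 9*1.5 = -6.75


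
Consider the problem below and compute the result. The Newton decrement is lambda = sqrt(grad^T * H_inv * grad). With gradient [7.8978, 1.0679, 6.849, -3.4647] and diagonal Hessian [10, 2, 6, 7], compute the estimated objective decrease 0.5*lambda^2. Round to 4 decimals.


Step 1: H is diagonal, so H^(-1) * g = [0.7898, 0.534, 1.1415, -0.495].
Step 2: g^T H^(-1) g = sum_i g_i^2 / H_ii
  = (7.8978)^2/10 + (1.0679)^2/2 + (6.849)^2/6 + (-3.4647)^2/7
  = 6.2375 + 0.5702 + 7.8181 + 1.7149 = 16.3407
Step 3: Objective decrease = 0.5 * g^T H^(-1) g = 8.1704


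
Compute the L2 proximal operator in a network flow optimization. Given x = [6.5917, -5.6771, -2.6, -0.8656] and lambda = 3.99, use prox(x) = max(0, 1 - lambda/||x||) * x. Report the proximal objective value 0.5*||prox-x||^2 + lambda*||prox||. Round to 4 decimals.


Step 1: Compute ||x||.
||x|| = 9.1208
Step 2: Compute scaling factor.
scale = max(0, 1 - 3.99/9.1208) = 0.5625
Step 3: prox(x) = [3.7081, -3.1936, -1.4626, -0.4869]
||prox(x)|| = 5.1308
Step 4: Proximal objective.
0.5*||prox-x||^2 = 7.9601
lambda*||prox|| = 20.4719
Total = 28.432


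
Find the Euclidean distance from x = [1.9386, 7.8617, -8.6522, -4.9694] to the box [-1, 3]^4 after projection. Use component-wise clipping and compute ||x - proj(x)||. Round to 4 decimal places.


Project each component onto [-1, 3].
clip(1.9386) = 1.9386, clip(7.8617) = 3.0, clip(-8.6522) = -1.0, clip(-4.9694) = -1.0
Projection = [1.9386, 3.0, -1.0, -1.0]
Squared diffs: [0.0, 23.6361, 58.5562, 15.7561]
Distance = sqrt(97.9484) = 9.8969


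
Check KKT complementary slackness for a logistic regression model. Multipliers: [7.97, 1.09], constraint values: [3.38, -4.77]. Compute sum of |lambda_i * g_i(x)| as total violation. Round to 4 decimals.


KKT complementary slackness check:
lambda_1 * g_1 = 7.97 * 3.38 = 26.9386
lambda_2 * g_2 = 1.09 * -4.77 = -5.1993
Total violation = 26.9386 + 5.1993 = 32.1379


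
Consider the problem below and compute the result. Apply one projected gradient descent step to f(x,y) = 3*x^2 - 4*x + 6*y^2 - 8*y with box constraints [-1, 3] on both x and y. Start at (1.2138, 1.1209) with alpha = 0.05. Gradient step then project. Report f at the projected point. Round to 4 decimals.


Step 1: Compute gradient at (1.2138, 1.1209).
grad_x = 2*3*1.2138 - 4 = 3.2828
grad_y = 2*6*1.1209 - 8 = 5.4508
Step 2: Gradient step.
x_raw = 1.2138 - 0.05*3.2828 = 1.0497
y_raw = 1.1209 - 0.05*5.4508 = 0.8484
Step 3: Project onto [-1, 3].
x_proj = clip(1.0497) = 1.0497
y_proj = clip(0.8484) = 0.8484
Step 4: Evaluate f.
f(1.0497, 0.8484) = -3.3619


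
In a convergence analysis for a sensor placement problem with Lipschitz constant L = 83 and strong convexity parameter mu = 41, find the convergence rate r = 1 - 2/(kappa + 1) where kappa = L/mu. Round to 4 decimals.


Step 1: Compute the condition number.
kappa = L/mu = 83/41 = 2.0244
Step 2: Compute the convergence rate.
r = 1 - 2/(kappa + 1) = 1 - 2*mu/(L + mu) = (L - mu)/(L + mu) = 42/124 = 0.3387


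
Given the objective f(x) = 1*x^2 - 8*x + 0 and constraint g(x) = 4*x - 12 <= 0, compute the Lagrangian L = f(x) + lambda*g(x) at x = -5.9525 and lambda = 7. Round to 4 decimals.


Step 1: Evaluate f(x).
f(-5.9525) = 1*(-5.9525)^2 - 8*(-5.9525) + 0 = 83.0523
Step 2: Evaluate g(x).
g(-5.9525) = 4*-5.9525 - 12 = -35.81
Step 3: Compute Lagrangian.
L = 83.0523 + 7*-35.81 = -167.6177


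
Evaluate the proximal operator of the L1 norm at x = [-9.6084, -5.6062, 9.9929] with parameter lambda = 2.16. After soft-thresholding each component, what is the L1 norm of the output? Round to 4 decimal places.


Soft-thresholding with lambda = 2.16:
prox(-9.6084) = sign(-9.6084)*max(|-9.6084| - 2.16, 0) = -7.4484
prox(-5.6062) = sign(-5.6062)*max(|-5.6062| - 2.16, 0) = -3.4462
prox(9.9929) = sign(9.9929)*max(|9.9929| - 2.16, 0) = 7.8329
prox(x) = [-7.4484, -3.4462, 7.8329]
||prox(x)||_1 = 7.4484 + 3.4462 + 7.8329 = 18.7275


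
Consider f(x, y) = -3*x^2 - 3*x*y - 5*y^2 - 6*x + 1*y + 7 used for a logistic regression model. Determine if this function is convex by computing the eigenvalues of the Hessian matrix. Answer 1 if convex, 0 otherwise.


The Hessian of f(x,y) = -3*x^2 - 3*x*y - 5*y^2 - 6*x + 1*y + 7 is:
H = [[-6, -3], [-3, -10]]
Trace = -6 - 10 = -16
Determinant = -6*-10 - (-3)^2 = 51
Discriminant = (-16)^2 - 4*51 = 52.0
Eigenvalues: lambda_1 = -11.6056, lambda_2 = -4.3944
The function is not convex.

0


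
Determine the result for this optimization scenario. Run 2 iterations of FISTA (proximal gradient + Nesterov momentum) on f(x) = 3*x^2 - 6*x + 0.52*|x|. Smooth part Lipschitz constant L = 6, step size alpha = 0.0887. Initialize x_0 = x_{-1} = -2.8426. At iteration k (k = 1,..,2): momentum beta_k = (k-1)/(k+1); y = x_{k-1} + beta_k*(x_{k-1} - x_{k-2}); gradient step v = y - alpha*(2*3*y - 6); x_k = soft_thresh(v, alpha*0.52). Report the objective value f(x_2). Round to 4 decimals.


FISTA on f(x) = 3*x^2 - 6*x + 0.52*|x|
L = 6, alpha = 0.0887
Iteration 1: beta = 0.0, y = -2.8426 + 0.0*(-2.8426 + 2.8426) = -2.8426
  grad(y) = -23.0556, v = y - alpha*grad = -0.7976
  prox(v) = soft_thresh(-0.7976, 0.0461) = -0.7514
Iteration 2: beta = 0.3333, y = -0.7514 + 0.3333*(-0.7514 + 2.8426) = -0.0544
  grad(y) = -6.3264, v = y - alpha*grad = 0.5068
  prox(v) = soft_thresh(0.5068, 0.0461) = 0.4606
f(x_2) = 3*0.4606^2 - 6*0.4606 + 0.52*|0.4606| = -1.8877


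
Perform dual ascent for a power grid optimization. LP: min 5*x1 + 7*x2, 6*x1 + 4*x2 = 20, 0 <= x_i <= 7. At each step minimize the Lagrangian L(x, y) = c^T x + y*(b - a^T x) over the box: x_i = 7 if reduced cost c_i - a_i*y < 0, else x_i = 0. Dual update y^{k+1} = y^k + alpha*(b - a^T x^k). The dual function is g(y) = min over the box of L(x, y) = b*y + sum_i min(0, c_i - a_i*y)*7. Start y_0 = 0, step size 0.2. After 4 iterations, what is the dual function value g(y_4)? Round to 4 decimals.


Dual ascent for LP: min 5*x1 + 7*x2, 6*x1 + 4*x2 = 20, 0 <= x_i <= 7
Step 1: y^k = 0.0, reduced costs: (5.0, 7.0)
  x^k = (0.0, 0.0), subgradient = b - a^T x = 20.0
  y^{k+1} = 0.0 + 0.2*20.0 = 4.0
Step 2: y^k = 4.0, reduced costs: (-19.0, -9.0)
  x^k = (7.0, 7.0), subgradient = b - a^T x = -50.0
  y^{k+1} = 4.0 + 0.2*-50.0 = -6.0
Step 3: y^k = -6.0, reduced costs: (41.0, 31.0)
  x^k = (0.0, 0.0), subgradient = b - a^T x = 20.0
  y^{k+1} = -6.0 + 0.2*20.0 = -2.0
Step 4: y^k = -2.0, reduced costs: (17.0, 15.0)
  x^k = (0.0, 0.0), subgradient = b - a^T x = 20.0
  y^{k+1} = -2.0 + 0.2*20.0 = 2.0
Dual objective at y_4 = 2.0: reduced costs (-7.0, -1.0), box minimizer x = (7.0, 7.0)
g(y_4) = b*y + (c1 - a1*y)*x1 + (c2 - a2*y)*x2 = 20*2.0 + (-7.0)*7.0 + (-1.0)*7.0 = 40.0 - 49.0 - 7.0 = -16.0


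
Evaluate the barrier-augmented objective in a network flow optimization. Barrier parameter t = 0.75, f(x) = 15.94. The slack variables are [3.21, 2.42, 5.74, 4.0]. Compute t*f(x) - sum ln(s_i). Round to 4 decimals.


Step 1: Compute log-barrier.
ln values: [1.1663, 0.8838, 1.7475, 1.3863]
phi = -(1.1663 + 0.8838 + 1.7475 + 1.3863) = -5.1838
Step 2: Compute augmented objective.
t*f(x) = 0.75*15.94 = 11.955
Total = 11.955 - 5.1838 = 6.7712


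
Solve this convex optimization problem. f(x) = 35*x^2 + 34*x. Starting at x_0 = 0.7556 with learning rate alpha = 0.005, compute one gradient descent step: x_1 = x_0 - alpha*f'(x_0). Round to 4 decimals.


We compute the gradient at x_0 and apply the update.
f'(x) = 70*x + 34
f'(0.7556) = 70*0.7556 + 34 = 86.892
x_1 = 0.7556 - 0.005*86.892 = 0.3211


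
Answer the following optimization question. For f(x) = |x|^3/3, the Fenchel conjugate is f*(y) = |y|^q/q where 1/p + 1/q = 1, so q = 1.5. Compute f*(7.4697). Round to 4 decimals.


The conjugate exponent q satisfies 1/p + 1/q = 1.
p = 3, so q = 3/(3 - 1) = 1.5
|y|^q = 7.4697^1.5 = 20.4153
f*(7.4697) = 20.4153 / 1.5 = 13.6102


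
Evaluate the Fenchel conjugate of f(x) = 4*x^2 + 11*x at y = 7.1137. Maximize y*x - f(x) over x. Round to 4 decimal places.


f*(y) = sup_x {y*x - a*x^2 - b*x} = sup_x {(y-b)*x - a*x^2}
FOC: (y - b) - 2a*x = 0 => x* = (y - b)/(2a)
x* = (7.1137 - 11)/(2*4) = -0.4858
f*(7.1137) = (y-b)^2/(4a) = (7.1137 - 11)^2/(4*4)
= 15.1033/16 = 0.944


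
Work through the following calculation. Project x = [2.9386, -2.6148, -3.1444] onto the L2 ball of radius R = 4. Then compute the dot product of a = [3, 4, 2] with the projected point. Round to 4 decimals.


Step 1: Compute ||x|| (intermediates to 6 decimals).
||x|| = sqrt(2.9386^2 + (-2.6148)^2 + (-3.1444)^2) = 5.035852
Step 2: Project.
Since ||x|| > R, scale = R/||x|| = 4/5.035852 = 0.794305, proj(x) = scale * x
proj(x) = [2.334145, -2.076949, -2.497613]
Step 3: Dot product.
a^T * proj(x) = 3*2.334145 + 4*(-2.076949) + 2*(-2.497613) = -6.3006


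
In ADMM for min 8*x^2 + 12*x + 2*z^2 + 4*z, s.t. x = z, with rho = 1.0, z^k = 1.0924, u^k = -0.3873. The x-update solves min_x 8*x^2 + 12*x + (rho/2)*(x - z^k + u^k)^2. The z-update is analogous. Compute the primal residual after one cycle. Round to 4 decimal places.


ADMM iteration with rho = 1.0, z^k = 1.0924, u^k = -0.3873
Step 1: x-update.
Minimize 8*x^2 + 12*x + (1.0/2)*(x - 1.0924 - 0.3873)^2
FOC: (2*8 + 1.0)*x = -12 + 1.0*(1.0924 + 0.3873)
x^{k+1} = -0.6188
Step 2: z-update.
Minimize 2*z^2 + 4*z + (1.0/2)*(-0.6188 - z - 0.3873)^2
FOC: (2*2 + 1.0)*z = -4 + 1.0*(-0.6188 - 0.3873)
z^{k+1} = -1.0012
Step 3: u-update.
u^{k+1} = -0.3873 - 0.6188 + 1.0012 = -0.0049
Step 4: Primal residual = |-0.6188 + 1.0012| = 0.3824


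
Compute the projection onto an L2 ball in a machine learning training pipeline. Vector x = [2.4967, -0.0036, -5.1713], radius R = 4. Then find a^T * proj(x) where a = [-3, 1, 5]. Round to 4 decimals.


Step 1: Compute ||x|| (intermediates to 6 decimals).
||x|| = sqrt(2.4967^2 + (-0.0036)^2 + (-5.1713)^2) = 5.742462
Step 2: Project.
Since ||x|| > R, scale = R/||x|| = 4/5.742462 = 0.696565, proj(x) = scale * x
proj(x) = [1.739114, -0.002508, -3.602147]
Step 3: Dot product.
a^T * proj(x) = -3*1.739114 + 1*(-0.002508) + 5*(-3.602147) = -23.2306


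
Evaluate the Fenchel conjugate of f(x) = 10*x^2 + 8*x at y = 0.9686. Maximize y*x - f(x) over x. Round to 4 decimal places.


f*(y) = sup_x {y*x - a*x^2 - b*x} = sup_x {(y-b)*x - a*x^2}
FOC: (y - b) - 2a*x = 0 => x* = (y - b)/(2a)
x* = (0.9686 - 8)/(2*10) = -0.3516
f*(0.9686) = (y-b)^2/(4a) = (0.9686 - 8)^2/(4*10)
= 49.4406/40 = 1.236


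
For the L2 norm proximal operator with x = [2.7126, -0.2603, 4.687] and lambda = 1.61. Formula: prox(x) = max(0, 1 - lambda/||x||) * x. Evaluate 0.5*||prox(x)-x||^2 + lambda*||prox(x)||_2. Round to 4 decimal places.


Step 1: Compute ||x||.
||x|| = 5.4216
Step 2: Compute scaling factor.
scale = max(0, 1 - 1.61/5.4216) = 0.703
Step 3: prox(x) = [1.9071, -0.183, 3.2952]
||prox(x)|| = 3.8116
Step 4: Proximal objective.
0.5*||prox-x||^2 = 1.2961
lambda*||prox|| = 6.1367
Total = 7.4328


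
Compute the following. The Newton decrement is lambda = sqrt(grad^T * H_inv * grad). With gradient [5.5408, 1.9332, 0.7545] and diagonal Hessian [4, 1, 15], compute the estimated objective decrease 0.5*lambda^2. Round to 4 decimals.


Step 1: H is diagonal, so H^(-1) * g = [1.3852, 1.9332, 0.0503].
Step 2: g^T H^(-1) g = sum_i g_i^2 / H_ii
  = (5.5408)^2/4 + (1.9332)^2/1 + (0.7545)^2/15
  = 7.6751 + 3.7373 + 0.038 = 11.4503
Step 3: Objective decrease = 0.5 * g^T H^(-1) g = 5.7252
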